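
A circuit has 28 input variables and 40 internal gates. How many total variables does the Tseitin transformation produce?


The Tseitin transformation introduces one auxiliary variable per gate.
Total variables = inputs + gates = 28 + 40 = 68.

68


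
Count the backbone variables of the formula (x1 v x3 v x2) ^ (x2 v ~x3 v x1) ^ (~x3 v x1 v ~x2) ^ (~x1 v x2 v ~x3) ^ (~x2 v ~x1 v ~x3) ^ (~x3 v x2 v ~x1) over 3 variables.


Find all satisfying assignments: 3 model(s).
Check which variables have the same value in every model.
Fixed variables: x3=F.
Backbone size = 1.

1


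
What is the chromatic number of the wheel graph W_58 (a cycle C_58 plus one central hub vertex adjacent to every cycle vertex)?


W_58 consists of the cycle C_58 together with a hub vertex adjacent to every cycle vertex.
The cycle C_58 needs 2 colors (even cycle -> 2).
The hub is adjacent to every cycle vertex, so it must receive a new color distinct from all of them.
Chromatic number = 2 + 1 = 3.

3


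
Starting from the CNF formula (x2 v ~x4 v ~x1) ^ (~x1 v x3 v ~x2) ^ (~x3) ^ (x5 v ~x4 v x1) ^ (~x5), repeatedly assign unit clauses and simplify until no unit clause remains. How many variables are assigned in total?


Unit propagation repeatedly assigns the literal in any unit clause, then simplifies.
Assignments in order: x3 = F, x5 = F.
No further unit clauses remain.
Total variables assigned = 2.

2


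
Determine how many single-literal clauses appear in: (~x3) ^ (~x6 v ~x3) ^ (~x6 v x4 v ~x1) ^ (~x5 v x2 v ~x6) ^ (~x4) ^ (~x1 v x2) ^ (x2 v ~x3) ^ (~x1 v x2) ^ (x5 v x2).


A unit clause contains exactly one literal.
Unit clauses found: (~x3), (~x4).
Count = 2.

2


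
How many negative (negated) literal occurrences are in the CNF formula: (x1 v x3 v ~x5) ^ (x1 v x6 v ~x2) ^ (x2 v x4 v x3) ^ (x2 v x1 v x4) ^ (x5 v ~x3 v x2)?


Scan each clause for negated literals.
Clause 1: 1 negative; Clause 2: 1 negative; Clause 3: 0 negative; Clause 4: 0 negative; Clause 5: 1 negative.
Total negative literal occurrences = 3.

3


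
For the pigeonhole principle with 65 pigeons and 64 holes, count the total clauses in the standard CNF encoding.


The PHP encoding has two parts:
1) At-least-one-hole clauses: 65 (one per pigeon, each with 64 literals).
2) At-most-one-pigeon-per-hole clauses: 64 holes * C(65,2) = 64 * 2080 = 133120.
Total clauses = 65 + 133120 = 133185.

133185


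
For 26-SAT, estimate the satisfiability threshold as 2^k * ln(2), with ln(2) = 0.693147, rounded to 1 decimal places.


Using the asymptotic formula: threshold ~ 2^k * ln(2).
2^26 = 67108864.
67108864 * 0.693147 = 46516307.8.

46516307.8


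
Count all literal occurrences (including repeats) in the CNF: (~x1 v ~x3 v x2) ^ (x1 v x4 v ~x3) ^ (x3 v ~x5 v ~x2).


Clause lengths: 3, 3, 3.
Sum = 3 + 3 + 3 = 9.

9


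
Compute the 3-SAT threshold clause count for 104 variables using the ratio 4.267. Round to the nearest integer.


The 3-SAT phase transition occurs at approximately 4.267 clauses per variable.
m = 4.267 * 104 = 443.768.
Rounded to nearest integer: 444.

444


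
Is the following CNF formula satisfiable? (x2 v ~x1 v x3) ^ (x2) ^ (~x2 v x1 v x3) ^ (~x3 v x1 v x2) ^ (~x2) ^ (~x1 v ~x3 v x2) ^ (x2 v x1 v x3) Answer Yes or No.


Check all 8 possible truth assignments.
Number of satisfying assignments found: 0.
The formula is unsatisfiable.

No


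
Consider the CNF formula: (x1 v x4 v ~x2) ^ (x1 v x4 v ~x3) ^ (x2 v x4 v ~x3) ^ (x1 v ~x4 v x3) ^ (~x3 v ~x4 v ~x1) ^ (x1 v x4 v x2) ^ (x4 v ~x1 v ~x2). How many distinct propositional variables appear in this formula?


Identify each distinct variable in the formula.
Variables found: x1, x2, x3, x4.
Total distinct variables = 4.

4


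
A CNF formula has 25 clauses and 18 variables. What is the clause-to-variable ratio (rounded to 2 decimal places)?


Clause-to-variable ratio = clauses / variables.
25 / 18 = 1.39.

1.39


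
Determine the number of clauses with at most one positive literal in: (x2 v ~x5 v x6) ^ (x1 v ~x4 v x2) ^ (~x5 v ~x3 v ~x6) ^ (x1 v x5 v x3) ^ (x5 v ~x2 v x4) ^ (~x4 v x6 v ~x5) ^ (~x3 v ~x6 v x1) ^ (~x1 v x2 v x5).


A Horn clause has at most one positive literal.
Clause 1: 2 positive lit(s) -> not Horn
Clause 2: 2 positive lit(s) -> not Horn
Clause 3: 0 positive lit(s) -> Horn
Clause 4: 3 positive lit(s) -> not Horn
Clause 5: 2 positive lit(s) -> not Horn
Clause 6: 1 positive lit(s) -> Horn
Clause 7: 1 positive lit(s) -> Horn
Clause 8: 2 positive lit(s) -> not Horn
Total Horn clauses = 3.

3


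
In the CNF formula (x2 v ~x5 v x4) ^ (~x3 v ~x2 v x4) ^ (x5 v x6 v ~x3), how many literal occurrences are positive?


Scan each clause for unnegated literals.
Clause 1: 2 positive; Clause 2: 1 positive; Clause 3: 2 positive.
Total positive literal occurrences = 5.

5


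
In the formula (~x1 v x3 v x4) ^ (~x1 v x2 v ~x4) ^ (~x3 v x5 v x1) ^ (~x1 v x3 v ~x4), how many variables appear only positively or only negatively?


A pure literal appears in only one polarity across all clauses.
Pure literals: x2 (positive only), x5 (positive only).
Count = 2.

2


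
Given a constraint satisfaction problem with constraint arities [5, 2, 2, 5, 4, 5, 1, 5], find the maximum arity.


The arities are: 5, 2, 2, 5, 4, 5, 1, 5.
Scan for the maximum value.
Maximum arity = 5.

5


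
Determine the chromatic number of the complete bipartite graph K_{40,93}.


K_{40,93} is bipartite by definition: the two parts are independent sets, with every edge crossing between them.
Color all vertices in one part with color 1 and all vertices in the other part with color 2.
Since the graph has at least one edge, one color does not suffice.
Chromatic number = 2.

2


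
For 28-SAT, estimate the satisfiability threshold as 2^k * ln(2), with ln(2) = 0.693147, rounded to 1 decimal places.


Using the asymptotic formula: threshold ~ 2^k * ln(2).
2^28 = 268435456.
268435456 * 0.693147 = 186065231.0.

186065231.0


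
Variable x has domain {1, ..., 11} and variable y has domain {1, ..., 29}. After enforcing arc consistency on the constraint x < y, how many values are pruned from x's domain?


For the constraint x < y, x needs a supporting value in y's domain.
x can be at most 28 (one less than y's maximum).
Valid x values from domain: 11 out of 11.
Pruned = 11 - 11 = 0.

0


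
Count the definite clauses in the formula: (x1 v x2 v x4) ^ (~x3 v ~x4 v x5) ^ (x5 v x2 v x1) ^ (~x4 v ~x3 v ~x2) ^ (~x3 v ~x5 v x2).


A definite clause has exactly one positive literal.
Clause 1: 3 positive -> not definite
Clause 2: 1 positive -> definite
Clause 3: 3 positive -> not definite
Clause 4: 0 positive -> not definite
Clause 5: 1 positive -> definite
Definite clause count = 2.

2


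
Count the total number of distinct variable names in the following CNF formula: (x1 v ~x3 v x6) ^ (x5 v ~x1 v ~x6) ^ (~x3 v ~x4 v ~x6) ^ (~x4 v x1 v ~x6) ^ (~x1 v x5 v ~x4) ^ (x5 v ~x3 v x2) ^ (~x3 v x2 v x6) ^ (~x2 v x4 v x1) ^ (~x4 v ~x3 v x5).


Identify each distinct variable in the formula.
Variables found: x1, x2, x3, x4, x5, x6.
Total distinct variables = 6.

6


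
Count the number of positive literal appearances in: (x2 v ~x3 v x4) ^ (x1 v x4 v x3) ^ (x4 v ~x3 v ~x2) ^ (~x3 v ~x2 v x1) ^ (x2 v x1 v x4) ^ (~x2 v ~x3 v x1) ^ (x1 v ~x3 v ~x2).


Scan each clause for unnegated literals.
Clause 1: 2 positive; Clause 2: 3 positive; Clause 3: 1 positive; Clause 4: 1 positive; Clause 5: 3 positive; Clause 6: 1 positive; Clause 7: 1 positive.
Total positive literal occurrences = 12.

12


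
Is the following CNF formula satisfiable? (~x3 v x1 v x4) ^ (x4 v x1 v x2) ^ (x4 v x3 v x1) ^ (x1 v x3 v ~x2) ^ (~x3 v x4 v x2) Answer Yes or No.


Check all 16 possible truth assignments.
Number of satisfying assignments found: 10.
The formula is satisfiable.

Yes


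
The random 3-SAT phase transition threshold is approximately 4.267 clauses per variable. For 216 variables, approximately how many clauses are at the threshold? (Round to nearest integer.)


The 3-SAT phase transition occurs at approximately 4.267 clauses per variable.
m = 4.267 * 216 = 921.672.
Rounded to nearest integer: 922.

922


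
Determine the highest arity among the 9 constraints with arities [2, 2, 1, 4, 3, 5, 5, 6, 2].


The arities are: 2, 2, 1, 4, 3, 5, 5, 6, 2.
Scan for the maximum value.
Maximum arity = 6.

6


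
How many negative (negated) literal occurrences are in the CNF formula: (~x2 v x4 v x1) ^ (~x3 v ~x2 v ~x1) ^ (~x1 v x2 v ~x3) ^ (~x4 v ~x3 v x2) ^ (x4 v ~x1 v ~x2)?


Scan each clause for negated literals.
Clause 1: 1 negative; Clause 2: 3 negative; Clause 3: 2 negative; Clause 4: 2 negative; Clause 5: 2 negative.
Total negative literal occurrences = 10.

10


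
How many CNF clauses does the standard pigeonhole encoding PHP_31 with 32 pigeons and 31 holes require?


The PHP encoding has two parts:
1) At-least-one-hole clauses: 32 (one per pigeon, each with 31 literals).
2) At-most-one-pigeon-per-hole clauses: 31 holes * C(32,2) = 31 * 496 = 15376.
Total clauses = 32 + 15376 = 15408.

15408


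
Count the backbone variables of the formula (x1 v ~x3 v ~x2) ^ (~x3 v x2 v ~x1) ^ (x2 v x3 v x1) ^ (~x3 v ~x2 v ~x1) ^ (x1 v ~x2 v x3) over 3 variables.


Find all satisfying assignments: 3 model(s).
Check which variables have the same value in every model.
No variable is fixed across all models.
Backbone size = 0.

0


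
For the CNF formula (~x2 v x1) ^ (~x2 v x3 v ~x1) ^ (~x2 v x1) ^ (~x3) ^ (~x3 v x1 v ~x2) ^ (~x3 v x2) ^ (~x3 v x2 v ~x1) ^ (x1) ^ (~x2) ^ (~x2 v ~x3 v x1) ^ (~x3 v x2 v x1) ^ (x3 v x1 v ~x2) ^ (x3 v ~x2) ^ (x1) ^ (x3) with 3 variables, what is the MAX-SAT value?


Enumerate all 8 truth assignments.
For each, count how many of the 15 clauses are satisfied.
The formula is not fully satisfiable, so the maximum is below 15.
Maximum simultaneously satisfiable clauses = 14.

14


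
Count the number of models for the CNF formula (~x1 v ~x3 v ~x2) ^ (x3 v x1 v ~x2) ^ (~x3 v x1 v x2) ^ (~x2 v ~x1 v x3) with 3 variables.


Enumerate all 8 truth assignments over 3 variables.
Test each against every clause.
Satisfying assignments found: 4.

4


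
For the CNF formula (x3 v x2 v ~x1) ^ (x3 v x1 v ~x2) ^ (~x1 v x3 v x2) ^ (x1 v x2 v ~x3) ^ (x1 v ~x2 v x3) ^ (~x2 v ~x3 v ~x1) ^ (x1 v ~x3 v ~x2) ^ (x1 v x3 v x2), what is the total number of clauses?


Each group enclosed in parentheses joined by ^ is one clause.
Counting the conjuncts: 8 clauses.

8


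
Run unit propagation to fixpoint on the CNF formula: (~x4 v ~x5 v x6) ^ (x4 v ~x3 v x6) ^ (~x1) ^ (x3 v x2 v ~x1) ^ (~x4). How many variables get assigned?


Unit propagation repeatedly assigns the literal in any unit clause, then simplifies.
Assignments in order: x1 = F, x4 = F.
No further unit clauses remain.
Total variables assigned = 2.

2


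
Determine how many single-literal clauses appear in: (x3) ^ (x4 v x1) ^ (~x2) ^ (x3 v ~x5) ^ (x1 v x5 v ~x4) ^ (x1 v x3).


A unit clause contains exactly one literal.
Unit clauses found: (x3), (~x2).
Count = 2.

2


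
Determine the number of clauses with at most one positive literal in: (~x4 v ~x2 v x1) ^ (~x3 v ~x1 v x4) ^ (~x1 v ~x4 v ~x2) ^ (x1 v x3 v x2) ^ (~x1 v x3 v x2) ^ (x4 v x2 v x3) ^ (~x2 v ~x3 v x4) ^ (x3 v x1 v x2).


A Horn clause has at most one positive literal.
Clause 1: 1 positive lit(s) -> Horn
Clause 2: 1 positive lit(s) -> Horn
Clause 3: 0 positive lit(s) -> Horn
Clause 4: 3 positive lit(s) -> not Horn
Clause 5: 2 positive lit(s) -> not Horn
Clause 6: 3 positive lit(s) -> not Horn
Clause 7: 1 positive lit(s) -> Horn
Clause 8: 3 positive lit(s) -> not Horn
Total Horn clauses = 4.

4


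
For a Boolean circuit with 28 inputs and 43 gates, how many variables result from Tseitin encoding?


The Tseitin transformation introduces one auxiliary variable per gate.
Total variables = inputs + gates = 28 + 43 = 71.

71


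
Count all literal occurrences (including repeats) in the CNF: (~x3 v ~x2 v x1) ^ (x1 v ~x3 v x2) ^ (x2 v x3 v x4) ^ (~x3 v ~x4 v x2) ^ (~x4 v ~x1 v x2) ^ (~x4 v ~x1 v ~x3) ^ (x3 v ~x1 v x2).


Clause lengths: 3, 3, 3, 3, 3, 3, 3.
Sum = 3 + 3 + 3 + 3 + 3 + 3 + 3 = 21.

21


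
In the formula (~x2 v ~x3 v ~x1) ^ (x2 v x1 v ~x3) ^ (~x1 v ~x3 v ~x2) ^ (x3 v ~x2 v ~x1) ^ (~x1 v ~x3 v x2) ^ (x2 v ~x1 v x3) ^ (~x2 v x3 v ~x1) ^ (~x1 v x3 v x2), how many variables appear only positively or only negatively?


A pure literal appears in only one polarity across all clauses.
No pure literals found.
Count = 0.

0


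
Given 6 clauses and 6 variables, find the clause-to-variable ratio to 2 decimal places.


Clause-to-variable ratio = clauses / variables.
6 / 6 = 1.0.

1.0


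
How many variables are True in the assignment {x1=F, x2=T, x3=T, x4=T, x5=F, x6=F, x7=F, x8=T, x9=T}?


The weight is the number of variables assigned True.
True variables: x2, x3, x4, x8, x9.
Weight = 5.

5


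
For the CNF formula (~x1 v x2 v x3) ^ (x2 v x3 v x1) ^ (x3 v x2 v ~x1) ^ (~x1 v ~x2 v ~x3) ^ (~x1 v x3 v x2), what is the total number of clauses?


Each group enclosed in parentheses joined by ^ is one clause.
Counting the conjuncts: 5 clauses.

5


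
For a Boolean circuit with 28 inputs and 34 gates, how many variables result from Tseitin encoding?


The Tseitin transformation introduces one auxiliary variable per gate.
Total variables = inputs + gates = 28 + 34 = 62.

62


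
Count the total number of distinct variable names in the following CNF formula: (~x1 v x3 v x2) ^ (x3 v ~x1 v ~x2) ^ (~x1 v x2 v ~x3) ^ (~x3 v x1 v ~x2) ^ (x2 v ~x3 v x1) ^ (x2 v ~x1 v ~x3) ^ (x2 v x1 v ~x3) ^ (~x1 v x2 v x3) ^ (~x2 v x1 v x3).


Identify each distinct variable in the formula.
Variables found: x1, x2, x3.
Total distinct variables = 3.

3


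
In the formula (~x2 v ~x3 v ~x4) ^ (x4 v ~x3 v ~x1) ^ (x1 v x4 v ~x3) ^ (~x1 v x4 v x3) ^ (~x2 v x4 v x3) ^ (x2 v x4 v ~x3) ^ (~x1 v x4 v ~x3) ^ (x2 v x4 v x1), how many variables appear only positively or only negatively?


A pure literal appears in only one polarity across all clauses.
No pure literals found.
Count = 0.

0


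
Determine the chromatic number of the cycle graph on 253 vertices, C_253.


An odd cycle cannot be 2-colored: alternating two colors around the cycle returns to the start with a conflict.
Since 253 is odd, three colors are required (and three suffice).
Chromatic number = 3.

3


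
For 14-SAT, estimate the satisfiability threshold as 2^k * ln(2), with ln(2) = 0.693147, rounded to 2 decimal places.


Using the asymptotic formula: threshold ~ 2^k * ln(2).
2^14 = 16384.
16384 * 0.693147 = 11356.52.

11356.52


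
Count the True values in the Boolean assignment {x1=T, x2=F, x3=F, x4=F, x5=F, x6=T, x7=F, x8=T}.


The weight is the number of variables assigned True.
True variables: x1, x6, x8.
Weight = 3.

3


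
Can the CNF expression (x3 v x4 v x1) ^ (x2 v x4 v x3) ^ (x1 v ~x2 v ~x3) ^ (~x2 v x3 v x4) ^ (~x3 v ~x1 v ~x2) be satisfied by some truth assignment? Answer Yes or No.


Check all 16 possible truth assignments.
Number of satisfying assignments found: 8.
The formula is satisfiable.

Yes


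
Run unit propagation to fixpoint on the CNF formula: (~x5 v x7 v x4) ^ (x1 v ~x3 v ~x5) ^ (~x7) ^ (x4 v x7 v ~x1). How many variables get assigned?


Unit propagation repeatedly assigns the literal in any unit clause, then simplifies.
Assignments in order: x7 = F.
No further unit clauses remain.
Total variables assigned = 1.

1


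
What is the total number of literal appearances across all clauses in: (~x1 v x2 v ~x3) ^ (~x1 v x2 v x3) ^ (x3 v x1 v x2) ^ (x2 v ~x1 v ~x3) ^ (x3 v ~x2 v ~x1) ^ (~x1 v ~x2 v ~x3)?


Clause lengths: 3, 3, 3, 3, 3, 3.
Sum = 3 + 3 + 3 + 3 + 3 + 3 = 18.

18


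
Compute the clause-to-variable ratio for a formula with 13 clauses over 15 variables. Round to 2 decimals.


Clause-to-variable ratio = clauses / variables.
13 / 15 = 0.87.

0.87


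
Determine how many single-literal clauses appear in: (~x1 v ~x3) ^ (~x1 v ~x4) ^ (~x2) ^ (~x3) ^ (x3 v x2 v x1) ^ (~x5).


A unit clause contains exactly one literal.
Unit clauses found: (~x2), (~x3), (~x5).
Count = 3.

3


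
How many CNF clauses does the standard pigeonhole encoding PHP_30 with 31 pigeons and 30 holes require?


The PHP encoding has two parts:
1) At-least-one-hole clauses: 31 (one per pigeon, each with 30 literals).
2) At-most-one-pigeon-per-hole clauses: 30 holes * C(31,2) = 30 * 465 = 13950.
Total clauses = 31 + 13950 = 13981.

13981


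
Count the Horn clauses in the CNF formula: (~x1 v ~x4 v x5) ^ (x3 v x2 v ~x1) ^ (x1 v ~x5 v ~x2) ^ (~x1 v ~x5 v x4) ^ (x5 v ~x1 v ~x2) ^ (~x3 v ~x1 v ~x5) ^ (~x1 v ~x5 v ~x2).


A Horn clause has at most one positive literal.
Clause 1: 1 positive lit(s) -> Horn
Clause 2: 2 positive lit(s) -> not Horn
Clause 3: 1 positive lit(s) -> Horn
Clause 4: 1 positive lit(s) -> Horn
Clause 5: 1 positive lit(s) -> Horn
Clause 6: 0 positive lit(s) -> Horn
Clause 7: 0 positive lit(s) -> Horn
Total Horn clauses = 6.

6


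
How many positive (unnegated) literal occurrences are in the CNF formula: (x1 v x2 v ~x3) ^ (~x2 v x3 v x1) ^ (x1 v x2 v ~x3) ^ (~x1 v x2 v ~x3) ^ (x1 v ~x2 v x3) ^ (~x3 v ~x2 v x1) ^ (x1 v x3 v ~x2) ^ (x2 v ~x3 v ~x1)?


Scan each clause for unnegated literals.
Clause 1: 2 positive; Clause 2: 2 positive; Clause 3: 2 positive; Clause 4: 1 positive; Clause 5: 2 positive; Clause 6: 1 positive; Clause 7: 2 positive; Clause 8: 1 positive.
Total positive literal occurrences = 13.

13


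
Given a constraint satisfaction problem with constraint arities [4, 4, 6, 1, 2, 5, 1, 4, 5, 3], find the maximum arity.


The arities are: 4, 4, 6, 1, 2, 5, 1, 4, 5, 3.
Scan for the maximum value.
Maximum arity = 6.

6


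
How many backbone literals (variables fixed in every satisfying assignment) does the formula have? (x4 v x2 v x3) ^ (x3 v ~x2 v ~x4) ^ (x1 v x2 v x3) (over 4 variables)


Find all satisfying assignments: 11 model(s).
Check which variables have the same value in every model.
No variable is fixed across all models.
Backbone size = 0.

0


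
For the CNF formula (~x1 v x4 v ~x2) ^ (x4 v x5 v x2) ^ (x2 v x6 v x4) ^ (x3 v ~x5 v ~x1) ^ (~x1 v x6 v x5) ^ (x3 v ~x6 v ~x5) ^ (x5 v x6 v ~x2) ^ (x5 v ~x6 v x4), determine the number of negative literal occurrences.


Scan each clause for negated literals.
Clause 1: 2 negative; Clause 2: 0 negative; Clause 3: 0 negative; Clause 4: 2 negative; Clause 5: 1 negative; Clause 6: 2 negative; Clause 7: 1 negative; Clause 8: 1 negative.
Total negative literal occurrences = 9.

9


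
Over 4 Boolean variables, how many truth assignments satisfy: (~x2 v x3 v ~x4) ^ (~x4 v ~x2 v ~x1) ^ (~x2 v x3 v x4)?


Enumerate all 16 truth assignments over 4 variables.
Test each against every clause.
Satisfying assignments found: 11.

11


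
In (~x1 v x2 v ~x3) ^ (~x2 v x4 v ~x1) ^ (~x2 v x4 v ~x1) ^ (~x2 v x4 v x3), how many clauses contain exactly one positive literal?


A definite clause has exactly one positive literal.
Clause 1: 1 positive -> definite
Clause 2: 1 positive -> definite
Clause 3: 1 positive -> definite
Clause 4: 2 positive -> not definite
Definite clause count = 3.

3


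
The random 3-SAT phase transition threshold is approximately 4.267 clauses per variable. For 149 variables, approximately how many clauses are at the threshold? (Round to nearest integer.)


The 3-SAT phase transition occurs at approximately 4.267 clauses per variable.
m = 4.267 * 149 = 635.783.
Rounded to nearest integer: 636.

636


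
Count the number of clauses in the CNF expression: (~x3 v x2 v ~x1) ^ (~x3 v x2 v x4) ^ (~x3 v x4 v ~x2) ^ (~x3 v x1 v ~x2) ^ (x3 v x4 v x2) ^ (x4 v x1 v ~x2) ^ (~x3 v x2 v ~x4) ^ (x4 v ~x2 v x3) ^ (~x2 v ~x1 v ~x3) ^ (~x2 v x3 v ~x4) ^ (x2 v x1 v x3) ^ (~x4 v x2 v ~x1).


Each group enclosed in parentheses joined by ^ is one clause.
Counting the conjuncts: 12 clauses.

12


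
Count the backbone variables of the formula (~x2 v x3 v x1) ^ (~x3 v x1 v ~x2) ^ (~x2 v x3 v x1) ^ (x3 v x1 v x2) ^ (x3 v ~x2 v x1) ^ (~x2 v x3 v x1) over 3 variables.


Find all satisfying assignments: 5 model(s).
Check which variables have the same value in every model.
No variable is fixed across all models.
Backbone size = 0.

0


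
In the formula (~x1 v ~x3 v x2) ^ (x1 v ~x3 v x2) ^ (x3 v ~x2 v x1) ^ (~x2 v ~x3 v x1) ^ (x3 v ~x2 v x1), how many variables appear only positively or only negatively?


A pure literal appears in only one polarity across all clauses.
No pure literals found.
Count = 0.

0


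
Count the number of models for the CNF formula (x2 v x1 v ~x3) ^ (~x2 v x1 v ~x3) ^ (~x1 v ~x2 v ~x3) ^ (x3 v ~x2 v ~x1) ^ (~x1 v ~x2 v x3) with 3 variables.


Enumerate all 8 truth assignments over 3 variables.
Test each against every clause.
Satisfying assignments found: 4.

4


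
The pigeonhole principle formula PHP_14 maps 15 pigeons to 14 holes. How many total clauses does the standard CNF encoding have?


The PHP encoding has two parts:
1) At-least-one-hole clauses: 15 (one per pigeon, each with 14 literals).
2) At-most-one-pigeon-per-hole clauses: 14 holes * C(15,2) = 14 * 105 = 1470.
Total clauses = 15 + 1470 = 1485.

1485


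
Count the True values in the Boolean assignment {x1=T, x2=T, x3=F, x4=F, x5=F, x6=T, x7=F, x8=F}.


The weight is the number of variables assigned True.
True variables: x1, x2, x6.
Weight = 3.

3


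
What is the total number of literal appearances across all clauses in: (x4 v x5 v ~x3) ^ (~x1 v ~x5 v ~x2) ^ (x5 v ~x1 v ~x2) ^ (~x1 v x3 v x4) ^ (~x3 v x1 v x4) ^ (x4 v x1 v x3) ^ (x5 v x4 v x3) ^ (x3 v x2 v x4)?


Clause lengths: 3, 3, 3, 3, 3, 3, 3, 3.
Sum = 3 + 3 + 3 + 3 + 3 + 3 + 3 + 3 = 24.

24


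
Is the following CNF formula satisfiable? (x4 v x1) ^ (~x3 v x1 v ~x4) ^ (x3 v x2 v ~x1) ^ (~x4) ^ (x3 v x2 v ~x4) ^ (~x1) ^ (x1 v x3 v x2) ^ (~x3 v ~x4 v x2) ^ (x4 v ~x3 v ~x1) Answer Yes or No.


Check all 16 possible truth assignments.
Number of satisfying assignments found: 0.
The formula is unsatisfiable.

No


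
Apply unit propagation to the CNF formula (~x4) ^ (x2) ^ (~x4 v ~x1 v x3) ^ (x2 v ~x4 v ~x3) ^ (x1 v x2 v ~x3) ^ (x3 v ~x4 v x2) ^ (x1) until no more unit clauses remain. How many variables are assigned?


Unit propagation repeatedly assigns the literal in any unit clause, then simplifies.
Assignments in order: x4 = F, x2 = T, x1 = T.
No further unit clauses remain.
Total variables assigned = 3.

3


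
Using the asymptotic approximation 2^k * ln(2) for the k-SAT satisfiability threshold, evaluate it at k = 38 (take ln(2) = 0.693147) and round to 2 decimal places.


Using the asymptotic formula: threshold ~ 2^k * ln(2).
2^38 = 274877906944.
274877906944 * 0.693147 = 190530796564.51.

190530796564.51


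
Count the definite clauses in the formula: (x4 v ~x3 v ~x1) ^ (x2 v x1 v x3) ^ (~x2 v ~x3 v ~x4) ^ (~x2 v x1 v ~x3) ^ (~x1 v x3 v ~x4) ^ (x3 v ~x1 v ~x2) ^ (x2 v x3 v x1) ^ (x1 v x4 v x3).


A definite clause has exactly one positive literal.
Clause 1: 1 positive -> definite
Clause 2: 3 positive -> not definite
Clause 3: 0 positive -> not definite
Clause 4: 1 positive -> definite
Clause 5: 1 positive -> definite
Clause 6: 1 positive -> definite
Clause 7: 3 positive -> not definite
Clause 8: 3 positive -> not definite
Definite clause count = 4.

4


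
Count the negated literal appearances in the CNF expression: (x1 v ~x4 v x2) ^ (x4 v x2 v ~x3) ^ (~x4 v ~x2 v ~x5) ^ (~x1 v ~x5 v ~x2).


Scan each clause for negated literals.
Clause 1: 1 negative; Clause 2: 1 negative; Clause 3: 3 negative; Clause 4: 3 negative.
Total negative literal occurrences = 8.

8


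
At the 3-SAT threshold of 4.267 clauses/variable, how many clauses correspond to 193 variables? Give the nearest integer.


The 3-SAT phase transition occurs at approximately 4.267 clauses per variable.
m = 4.267 * 193 = 823.531.
Rounded to nearest integer: 824.

824


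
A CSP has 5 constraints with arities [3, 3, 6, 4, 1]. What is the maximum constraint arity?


The arities are: 3, 3, 6, 4, 1.
Scan for the maximum value.
Maximum arity = 6.

6


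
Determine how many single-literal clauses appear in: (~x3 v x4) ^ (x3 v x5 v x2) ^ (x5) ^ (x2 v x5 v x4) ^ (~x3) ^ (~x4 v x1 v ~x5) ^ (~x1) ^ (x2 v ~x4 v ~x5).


A unit clause contains exactly one literal.
Unit clauses found: (x5), (~x3), (~x1).
Count = 3.

3


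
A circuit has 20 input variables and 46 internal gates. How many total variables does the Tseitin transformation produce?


The Tseitin transformation introduces one auxiliary variable per gate.
Total variables = inputs + gates = 20 + 46 = 66.

66


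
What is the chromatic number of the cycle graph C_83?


An odd cycle cannot be 2-colored: alternating two colors around the cycle returns to the start with a conflict.
Since 83 is odd, three colors are required (and three suffice).
Chromatic number = 3.

3


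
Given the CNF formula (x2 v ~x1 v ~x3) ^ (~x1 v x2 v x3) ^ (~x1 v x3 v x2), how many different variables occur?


Identify each distinct variable in the formula.
Variables found: x1, x2, x3.
Total distinct variables = 3.

3


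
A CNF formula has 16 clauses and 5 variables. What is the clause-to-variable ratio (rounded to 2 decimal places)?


Clause-to-variable ratio = clauses / variables.
16 / 5 = 3.2.

3.2


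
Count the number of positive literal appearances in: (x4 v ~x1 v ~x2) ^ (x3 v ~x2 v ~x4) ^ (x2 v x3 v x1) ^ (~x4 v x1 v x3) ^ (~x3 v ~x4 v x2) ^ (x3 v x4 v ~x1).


Scan each clause for unnegated literals.
Clause 1: 1 positive; Clause 2: 1 positive; Clause 3: 3 positive; Clause 4: 2 positive; Clause 5: 1 positive; Clause 6: 2 positive.
Total positive literal occurrences = 10.

10


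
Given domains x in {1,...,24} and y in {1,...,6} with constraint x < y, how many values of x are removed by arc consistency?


For the constraint x < y, x needs a supporting value in y's domain.
x can be at most 5 (one less than y's maximum).
Valid x values from domain: 5 out of 24.
Pruned = 24 - 5 = 19.

19


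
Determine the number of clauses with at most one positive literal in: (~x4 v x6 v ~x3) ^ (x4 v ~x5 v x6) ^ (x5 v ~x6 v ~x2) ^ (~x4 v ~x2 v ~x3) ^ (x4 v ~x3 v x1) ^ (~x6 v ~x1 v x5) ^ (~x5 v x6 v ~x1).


A Horn clause has at most one positive literal.
Clause 1: 1 positive lit(s) -> Horn
Clause 2: 2 positive lit(s) -> not Horn
Clause 3: 1 positive lit(s) -> Horn
Clause 4: 0 positive lit(s) -> Horn
Clause 5: 2 positive lit(s) -> not Horn
Clause 6: 1 positive lit(s) -> Horn
Clause 7: 1 positive lit(s) -> Horn
Total Horn clauses = 5.

5


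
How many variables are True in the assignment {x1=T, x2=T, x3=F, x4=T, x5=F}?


The weight is the number of variables assigned True.
True variables: x1, x2, x4.
Weight = 3.

3


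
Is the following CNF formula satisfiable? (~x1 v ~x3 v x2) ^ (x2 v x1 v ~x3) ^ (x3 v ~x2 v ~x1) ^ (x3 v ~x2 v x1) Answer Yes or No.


Check all 8 possible truth assignments.
Number of satisfying assignments found: 4.
The formula is satisfiable.

Yes


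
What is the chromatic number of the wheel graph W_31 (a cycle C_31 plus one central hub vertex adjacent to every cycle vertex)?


W_31 consists of the cycle C_31 together with a hub vertex adjacent to every cycle vertex.
The cycle C_31 needs 3 colors (odd cycle -> 3).
The hub is adjacent to every cycle vertex, so it must receive a new color distinct from all of them.
Chromatic number = 3 + 1 = 4.

4


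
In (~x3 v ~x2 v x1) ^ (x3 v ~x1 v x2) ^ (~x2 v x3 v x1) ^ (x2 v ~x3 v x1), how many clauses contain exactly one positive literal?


A definite clause has exactly one positive literal.
Clause 1: 1 positive -> definite
Clause 2: 2 positive -> not definite
Clause 3: 2 positive -> not definite
Clause 4: 2 positive -> not definite
Definite clause count = 1.

1


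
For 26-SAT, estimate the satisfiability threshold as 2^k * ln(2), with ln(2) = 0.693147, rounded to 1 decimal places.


Using the asymptotic formula: threshold ~ 2^k * ln(2).
2^26 = 67108864.
67108864 * 0.693147 = 46516307.8.

46516307.8


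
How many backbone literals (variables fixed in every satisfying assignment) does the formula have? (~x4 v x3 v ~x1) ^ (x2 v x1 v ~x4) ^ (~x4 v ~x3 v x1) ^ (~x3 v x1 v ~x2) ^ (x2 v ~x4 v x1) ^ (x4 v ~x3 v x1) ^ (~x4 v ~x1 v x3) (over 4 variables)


Find all satisfying assignments: 9 model(s).
Check which variables have the same value in every model.
No variable is fixed across all models.
Backbone size = 0.

0


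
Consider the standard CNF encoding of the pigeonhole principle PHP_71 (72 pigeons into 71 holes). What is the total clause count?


The PHP encoding has two parts:
1) At-least-one-hole clauses: 72 (one per pigeon, each with 71 literals).
2) At-most-one-pigeon-per-hole clauses: 71 holes * C(72,2) = 71 * 2556 = 181476.
Total clauses = 72 + 181476 = 181548.

181548


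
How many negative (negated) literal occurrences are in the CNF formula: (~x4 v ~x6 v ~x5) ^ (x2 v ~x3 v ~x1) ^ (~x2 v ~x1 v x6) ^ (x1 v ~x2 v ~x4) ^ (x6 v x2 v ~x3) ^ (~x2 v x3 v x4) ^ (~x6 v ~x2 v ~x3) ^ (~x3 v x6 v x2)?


Scan each clause for negated literals.
Clause 1: 3 negative; Clause 2: 2 negative; Clause 3: 2 negative; Clause 4: 2 negative; Clause 5: 1 negative; Clause 6: 1 negative; Clause 7: 3 negative; Clause 8: 1 negative.
Total negative literal occurrences = 15.

15


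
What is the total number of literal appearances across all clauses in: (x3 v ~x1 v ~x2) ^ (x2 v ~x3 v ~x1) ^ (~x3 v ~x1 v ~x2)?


Clause lengths: 3, 3, 3.
Sum = 3 + 3 + 3 = 9.

9


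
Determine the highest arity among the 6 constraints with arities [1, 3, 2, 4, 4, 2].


The arities are: 1, 3, 2, 4, 4, 2.
Scan for the maximum value.
Maximum arity = 4.

4


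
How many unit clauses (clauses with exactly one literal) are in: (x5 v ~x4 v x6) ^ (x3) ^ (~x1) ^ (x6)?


A unit clause contains exactly one literal.
Unit clauses found: (x3), (~x1), (x6).
Count = 3.

3


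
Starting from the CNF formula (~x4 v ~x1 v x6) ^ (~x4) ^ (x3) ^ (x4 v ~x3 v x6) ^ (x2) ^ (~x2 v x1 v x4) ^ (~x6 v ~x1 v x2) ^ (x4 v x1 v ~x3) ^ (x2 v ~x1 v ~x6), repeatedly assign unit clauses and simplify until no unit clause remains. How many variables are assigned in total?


Unit propagation repeatedly assigns the literal in any unit clause, then simplifies.
Assignments in order: x4 = F, x3 = T, x6 = T, x2 = T, x1 = T.
No further unit clauses remain.
Total variables assigned = 5.

5


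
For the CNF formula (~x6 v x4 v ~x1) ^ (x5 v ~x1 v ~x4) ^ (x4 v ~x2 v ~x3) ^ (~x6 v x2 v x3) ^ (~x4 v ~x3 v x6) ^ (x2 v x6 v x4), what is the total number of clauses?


Each group enclosed in parentheses joined by ^ is one clause.
Counting the conjuncts: 6 clauses.

6


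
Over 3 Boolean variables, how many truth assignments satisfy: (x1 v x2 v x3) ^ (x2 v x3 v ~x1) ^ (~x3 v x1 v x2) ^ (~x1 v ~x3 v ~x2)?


Enumerate all 8 truth assignments over 3 variables.
Test each against every clause.
Satisfying assignments found: 4.

4


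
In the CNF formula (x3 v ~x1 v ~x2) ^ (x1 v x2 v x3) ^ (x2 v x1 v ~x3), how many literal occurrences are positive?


Scan each clause for unnegated literals.
Clause 1: 1 positive; Clause 2: 3 positive; Clause 3: 2 positive.
Total positive literal occurrences = 6.

6


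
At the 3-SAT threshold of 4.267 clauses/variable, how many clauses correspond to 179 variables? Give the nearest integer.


The 3-SAT phase transition occurs at approximately 4.267 clauses per variable.
m = 4.267 * 179 = 763.793.
Rounded to nearest integer: 764.

764


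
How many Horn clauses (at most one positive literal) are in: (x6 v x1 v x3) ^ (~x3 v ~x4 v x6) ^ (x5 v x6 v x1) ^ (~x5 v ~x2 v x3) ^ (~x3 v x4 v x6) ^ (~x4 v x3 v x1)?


A Horn clause has at most one positive literal.
Clause 1: 3 positive lit(s) -> not Horn
Clause 2: 1 positive lit(s) -> Horn
Clause 3: 3 positive lit(s) -> not Horn
Clause 4: 1 positive lit(s) -> Horn
Clause 5: 2 positive lit(s) -> not Horn
Clause 6: 2 positive lit(s) -> not Horn
Total Horn clauses = 2.

2


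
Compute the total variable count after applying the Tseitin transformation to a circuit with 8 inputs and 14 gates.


The Tseitin transformation introduces one auxiliary variable per gate.
Total variables = inputs + gates = 8 + 14 = 22.

22


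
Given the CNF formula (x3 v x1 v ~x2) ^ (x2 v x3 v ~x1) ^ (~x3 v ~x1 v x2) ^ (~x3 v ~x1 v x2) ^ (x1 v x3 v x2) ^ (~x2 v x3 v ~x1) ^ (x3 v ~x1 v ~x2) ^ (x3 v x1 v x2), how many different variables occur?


Identify each distinct variable in the formula.
Variables found: x1, x2, x3.
Total distinct variables = 3.

3


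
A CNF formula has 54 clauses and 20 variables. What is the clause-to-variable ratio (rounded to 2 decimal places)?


Clause-to-variable ratio = clauses / variables.
54 / 20 = 2.7.

2.7


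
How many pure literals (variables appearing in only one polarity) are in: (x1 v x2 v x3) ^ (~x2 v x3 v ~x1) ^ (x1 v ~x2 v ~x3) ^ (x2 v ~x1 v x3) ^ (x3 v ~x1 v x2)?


A pure literal appears in only one polarity across all clauses.
No pure literals found.
Count = 0.

0


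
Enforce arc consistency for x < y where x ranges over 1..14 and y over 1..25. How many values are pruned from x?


For the constraint x < y, x needs a supporting value in y's domain.
x can be at most 24 (one less than y's maximum).
Valid x values from domain: 14 out of 14.
Pruned = 14 - 14 = 0.

0


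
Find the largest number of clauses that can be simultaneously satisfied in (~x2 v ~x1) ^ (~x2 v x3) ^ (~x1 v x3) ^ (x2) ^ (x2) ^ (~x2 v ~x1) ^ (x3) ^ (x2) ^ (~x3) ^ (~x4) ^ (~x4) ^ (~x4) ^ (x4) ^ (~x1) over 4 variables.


Enumerate all 16 truth assignments.
For each, count how many of the 14 clauses are satisfied.
The formula is not fully satisfiable, so the maximum is below 14.
Maximum simultaneously satisfiable clauses = 12.

12


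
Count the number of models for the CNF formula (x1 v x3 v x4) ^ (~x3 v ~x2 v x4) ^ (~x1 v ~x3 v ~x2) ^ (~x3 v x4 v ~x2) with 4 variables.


Enumerate all 16 truth assignments over 4 variables.
Test each against every clause.
Satisfying assignments found: 11.

11


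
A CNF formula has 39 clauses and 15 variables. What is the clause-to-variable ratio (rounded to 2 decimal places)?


Clause-to-variable ratio = clauses / variables.
39 / 15 = 2.6.

2.6


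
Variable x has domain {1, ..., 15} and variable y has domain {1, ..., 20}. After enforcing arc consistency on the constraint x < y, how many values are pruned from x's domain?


For the constraint x < y, x needs a supporting value in y's domain.
x can be at most 19 (one less than y's maximum).
Valid x values from domain: 15 out of 15.
Pruned = 15 - 15 = 0.

0


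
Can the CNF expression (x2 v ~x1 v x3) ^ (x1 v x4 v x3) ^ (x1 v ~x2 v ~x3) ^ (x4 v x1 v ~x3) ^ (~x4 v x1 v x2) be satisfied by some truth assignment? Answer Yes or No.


Check all 16 possible truth assignments.
Number of satisfying assignments found: 7.
The formula is satisfiable.

Yes


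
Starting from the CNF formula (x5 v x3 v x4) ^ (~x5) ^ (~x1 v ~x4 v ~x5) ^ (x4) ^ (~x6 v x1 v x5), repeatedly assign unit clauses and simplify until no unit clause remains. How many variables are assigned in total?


Unit propagation repeatedly assigns the literal in any unit clause, then simplifies.
Assignments in order: x5 = F, x4 = T.
No further unit clauses remain.
Total variables assigned = 2.

2


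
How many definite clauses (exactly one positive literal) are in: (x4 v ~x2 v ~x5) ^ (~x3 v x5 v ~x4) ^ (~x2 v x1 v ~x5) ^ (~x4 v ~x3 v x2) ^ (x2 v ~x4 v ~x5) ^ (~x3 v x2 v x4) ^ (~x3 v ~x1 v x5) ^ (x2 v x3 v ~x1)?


A definite clause has exactly one positive literal.
Clause 1: 1 positive -> definite
Clause 2: 1 positive -> definite
Clause 3: 1 positive -> definite
Clause 4: 1 positive -> definite
Clause 5: 1 positive -> definite
Clause 6: 2 positive -> not definite
Clause 7: 1 positive -> definite
Clause 8: 2 positive -> not definite
Definite clause count = 6.

6


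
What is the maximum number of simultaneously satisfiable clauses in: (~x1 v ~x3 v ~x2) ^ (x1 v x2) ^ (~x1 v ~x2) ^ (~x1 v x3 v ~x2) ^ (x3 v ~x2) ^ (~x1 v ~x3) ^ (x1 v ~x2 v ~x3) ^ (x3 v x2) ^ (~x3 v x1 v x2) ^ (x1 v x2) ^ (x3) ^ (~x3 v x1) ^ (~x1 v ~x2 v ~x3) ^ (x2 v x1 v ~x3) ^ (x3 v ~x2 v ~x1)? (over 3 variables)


Enumerate all 8 truth assignments.
For each, count how many of the 15 clauses are satisfied.
The formula is not fully satisfiable, so the maximum is below 15.
Maximum simultaneously satisfiable clauses = 14.

14


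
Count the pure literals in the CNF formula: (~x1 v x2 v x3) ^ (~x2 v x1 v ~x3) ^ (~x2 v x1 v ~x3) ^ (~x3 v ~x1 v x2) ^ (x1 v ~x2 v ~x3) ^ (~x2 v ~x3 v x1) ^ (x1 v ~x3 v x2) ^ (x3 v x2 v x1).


A pure literal appears in only one polarity across all clauses.
No pure literals found.
Count = 0.

0


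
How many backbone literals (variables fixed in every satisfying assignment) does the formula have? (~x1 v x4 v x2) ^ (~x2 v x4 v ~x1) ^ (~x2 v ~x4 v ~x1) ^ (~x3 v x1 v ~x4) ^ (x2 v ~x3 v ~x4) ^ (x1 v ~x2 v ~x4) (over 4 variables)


Find all satisfying assignments: 6 model(s).
Check which variables have the same value in every model.
No variable is fixed across all models.
Backbone size = 0.

0


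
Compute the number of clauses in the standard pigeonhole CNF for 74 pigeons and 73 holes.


The PHP encoding has two parts:
1) At-least-one-hole clauses: 74 (one per pigeon, each with 73 literals).
2) At-most-one-pigeon-per-hole clauses: 73 holes * C(74,2) = 73 * 2701 = 197173.
Total clauses = 74 + 197173 = 197247.

197247


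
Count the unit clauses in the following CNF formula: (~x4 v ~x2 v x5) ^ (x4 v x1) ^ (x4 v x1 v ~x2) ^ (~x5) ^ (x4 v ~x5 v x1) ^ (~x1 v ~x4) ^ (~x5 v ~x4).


A unit clause contains exactly one literal.
Unit clauses found: (~x5).
Count = 1.

1


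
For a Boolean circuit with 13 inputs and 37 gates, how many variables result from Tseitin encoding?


The Tseitin transformation introduces one auxiliary variable per gate.
Total variables = inputs + gates = 13 + 37 = 50.

50


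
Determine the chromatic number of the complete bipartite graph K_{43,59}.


K_{43,59} is bipartite by definition: the two parts are independent sets, with every edge crossing between them.
Color all vertices in one part with color 1 and all vertices in the other part with color 2.
Since the graph has at least one edge, one color does not suffice.
Chromatic number = 2.

2


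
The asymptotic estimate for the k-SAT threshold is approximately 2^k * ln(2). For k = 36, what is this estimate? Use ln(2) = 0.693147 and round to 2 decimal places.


Using the asymptotic formula: threshold ~ 2^k * ln(2).
2^36 = 68719476736.
68719476736 * 0.693147 = 47632699141.13.

47632699141.13


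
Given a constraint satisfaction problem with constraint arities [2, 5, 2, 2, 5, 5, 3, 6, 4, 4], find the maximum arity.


The arities are: 2, 5, 2, 2, 5, 5, 3, 6, 4, 4.
Scan for the maximum value.
Maximum arity = 6.

6


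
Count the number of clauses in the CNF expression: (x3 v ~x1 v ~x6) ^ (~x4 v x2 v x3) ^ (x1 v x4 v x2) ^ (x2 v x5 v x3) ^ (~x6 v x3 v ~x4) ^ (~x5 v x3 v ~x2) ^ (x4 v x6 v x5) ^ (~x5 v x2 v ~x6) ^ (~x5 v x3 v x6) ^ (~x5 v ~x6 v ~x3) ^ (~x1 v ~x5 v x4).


Each group enclosed in parentheses joined by ^ is one clause.
Counting the conjuncts: 11 clauses.

11


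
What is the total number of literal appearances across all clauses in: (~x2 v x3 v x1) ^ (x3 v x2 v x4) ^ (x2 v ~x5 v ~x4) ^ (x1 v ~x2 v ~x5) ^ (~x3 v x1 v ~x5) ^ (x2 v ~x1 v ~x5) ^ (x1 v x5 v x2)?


Clause lengths: 3, 3, 3, 3, 3, 3, 3.
Sum = 3 + 3 + 3 + 3 + 3 + 3 + 3 = 21.

21


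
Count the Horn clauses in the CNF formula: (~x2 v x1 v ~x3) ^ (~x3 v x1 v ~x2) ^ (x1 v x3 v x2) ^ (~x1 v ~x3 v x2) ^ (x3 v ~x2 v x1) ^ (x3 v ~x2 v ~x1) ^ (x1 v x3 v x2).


A Horn clause has at most one positive literal.
Clause 1: 1 positive lit(s) -> Horn
Clause 2: 1 positive lit(s) -> Horn
Clause 3: 3 positive lit(s) -> not Horn
Clause 4: 1 positive lit(s) -> Horn
Clause 5: 2 positive lit(s) -> not Horn
Clause 6: 1 positive lit(s) -> Horn
Clause 7: 3 positive lit(s) -> not Horn
Total Horn clauses = 4.

4
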